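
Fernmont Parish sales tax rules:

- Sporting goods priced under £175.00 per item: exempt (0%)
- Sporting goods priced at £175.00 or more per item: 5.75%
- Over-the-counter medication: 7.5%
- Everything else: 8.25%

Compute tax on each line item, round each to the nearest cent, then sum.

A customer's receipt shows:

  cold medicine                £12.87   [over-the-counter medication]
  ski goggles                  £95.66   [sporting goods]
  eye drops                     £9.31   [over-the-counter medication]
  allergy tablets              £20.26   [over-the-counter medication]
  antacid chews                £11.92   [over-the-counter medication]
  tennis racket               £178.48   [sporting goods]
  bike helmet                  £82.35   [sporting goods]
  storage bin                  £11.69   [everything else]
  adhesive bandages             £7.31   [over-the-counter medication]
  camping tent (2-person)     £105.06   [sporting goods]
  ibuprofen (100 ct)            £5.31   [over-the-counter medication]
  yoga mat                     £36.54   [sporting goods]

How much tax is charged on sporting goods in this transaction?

Ski goggles £95.66: sporting goods, under £175.00 → 0% → £0.00
Tennis racket £178.48: sporting goods, £175.00 or more → 5.75% → £10.26
Bike helmet £82.35: sporting goods, under £175.00 → 0% → £0.00
Camping tent (2-person) £105.06: sporting goods, under £175.00 → 0% → £0.00
Yoga mat £36.54: sporting goods, under £175.00 → 0% → £0.00
Tax on sporting goods = £0.00 + £10.26 + £0.00 + £0.00 + £0.00 = £10.26

£10.26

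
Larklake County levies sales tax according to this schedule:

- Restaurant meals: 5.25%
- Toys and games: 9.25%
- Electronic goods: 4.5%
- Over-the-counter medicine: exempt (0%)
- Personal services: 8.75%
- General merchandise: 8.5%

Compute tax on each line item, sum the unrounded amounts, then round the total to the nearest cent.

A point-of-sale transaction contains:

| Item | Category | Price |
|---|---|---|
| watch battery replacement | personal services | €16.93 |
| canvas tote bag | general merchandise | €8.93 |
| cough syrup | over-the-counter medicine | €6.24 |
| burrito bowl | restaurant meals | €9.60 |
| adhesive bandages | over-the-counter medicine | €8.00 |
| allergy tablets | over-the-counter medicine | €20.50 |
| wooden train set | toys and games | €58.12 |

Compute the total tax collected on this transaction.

Watch battery replacement €16.93: personal services → 8.75% → €1.481375
Canvas tote bag €8.93: general merchandise → 8.5% → €0.75905
Cough syrup €6.24: over-the-counter medicine → 0% → €0.00
Burrito bowl €9.60: restaurant meals → 5.25% → €0.504
Adhesive bandages €8.00: over-the-counter medicine → 0% → €0.00
Allergy tablets €20.50: over-the-counter medicine → 0% → €0.00
Wooden train set €58.12: toys and games → 9.25% → €5.3761
Unrounded tax sum = €8.120525 → €8.12

€8.12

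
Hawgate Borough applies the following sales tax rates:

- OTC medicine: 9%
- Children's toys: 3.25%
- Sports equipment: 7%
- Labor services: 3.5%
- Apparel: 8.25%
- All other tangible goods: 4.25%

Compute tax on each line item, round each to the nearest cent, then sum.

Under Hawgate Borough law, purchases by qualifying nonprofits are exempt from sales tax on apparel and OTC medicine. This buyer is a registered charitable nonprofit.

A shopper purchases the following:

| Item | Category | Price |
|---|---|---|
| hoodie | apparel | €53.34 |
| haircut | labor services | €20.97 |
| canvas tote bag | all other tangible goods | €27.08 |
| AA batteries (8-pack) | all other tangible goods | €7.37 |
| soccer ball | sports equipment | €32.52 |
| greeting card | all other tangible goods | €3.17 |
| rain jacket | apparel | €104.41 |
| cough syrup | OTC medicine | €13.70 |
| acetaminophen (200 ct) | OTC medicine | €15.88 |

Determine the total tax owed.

Hoodie €53.34: apparel, buyer-exempt → 0% → €0.00
Haircut €20.97: labor services → 3.5% → €0.73
Canvas tote bag €27.08: all other tangible goods → 4.25% → €1.15
AA batteries (8-pack) €7.37: all other tangible goods → 4.25% → €0.31
Soccer ball €32.52: sports equipment → 7% → €2.28
Greeting card €3.17: all other tangible goods → 4.25% → €0.13
Rain jacket €104.41: apparel, buyer-exempt → 0% → €0.00
Cough syrup €13.70: OTC medicine, buyer-exempt → 0% → €0.00
Acetaminophen (200 ct) €15.88: OTC medicine, buyer-exempt → 0% → €0.00
Total tax = €0.73 + €1.15 + €0.31 + €2.28 + €0.13 = €4.60

€4.60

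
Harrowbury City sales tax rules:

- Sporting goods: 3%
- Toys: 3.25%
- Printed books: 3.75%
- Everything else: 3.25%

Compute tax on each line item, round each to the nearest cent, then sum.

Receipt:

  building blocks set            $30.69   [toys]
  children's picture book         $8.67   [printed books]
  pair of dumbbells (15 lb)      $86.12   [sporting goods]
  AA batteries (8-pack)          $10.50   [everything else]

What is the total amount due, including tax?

Building blocks set $30.69: toys → 3.25% → $1.00
Children's picture book $8.67: printed books → 3.75% → $0.33
Pair of dumbbells (15 lb) $86.12: sporting goods → 3% → $2.58
AA batteries (8-pack) $10.50: everything else → 3.25% → $0.34
Subtotal = $135.98; tax = $4.25; total due = $140.23

$140.23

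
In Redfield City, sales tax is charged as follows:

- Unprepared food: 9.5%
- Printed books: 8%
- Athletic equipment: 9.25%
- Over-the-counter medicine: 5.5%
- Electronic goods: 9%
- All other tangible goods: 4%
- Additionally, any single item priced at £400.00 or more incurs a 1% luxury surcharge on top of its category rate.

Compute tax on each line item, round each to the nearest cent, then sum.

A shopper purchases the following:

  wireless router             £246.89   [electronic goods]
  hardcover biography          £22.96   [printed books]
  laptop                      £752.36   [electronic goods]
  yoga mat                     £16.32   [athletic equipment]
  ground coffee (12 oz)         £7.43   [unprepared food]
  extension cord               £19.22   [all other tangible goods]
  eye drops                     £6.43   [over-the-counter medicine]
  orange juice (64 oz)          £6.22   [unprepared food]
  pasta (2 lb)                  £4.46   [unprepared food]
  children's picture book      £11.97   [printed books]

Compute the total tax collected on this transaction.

Wireless router £246.89: electronic goods → 9% → £22.22
Hardcover biography £22.96: printed books → 8% → £1.84
Laptop £752.36: electronic goods → 9% + 1% surcharge = 10% → £75.24
Yoga mat £16.32: athletic equipment → 9.25% → £1.51
Ground coffee (12 oz) £7.43: unprepared food → 9.5% → £0.71
Extension cord £19.22: all other tangible goods → 4% → £0.77
Eye drops £6.43: over-the-counter medicine → 5.5% → £0.35
Orange juice (64 oz) £6.22: unprepared food → 9.5% → £0.59
Pasta (2 lb) £4.46: unprepared food → 9.5% → £0.42
Children's picture book £11.97: printed books → 8% → £0.96
Total tax = £22.22 + £1.84 + £75.24 + £1.51 + £0.71 + £0.77 + £0.35 + £0.59 + £0.42 + £0.96 = £104.61

£104.61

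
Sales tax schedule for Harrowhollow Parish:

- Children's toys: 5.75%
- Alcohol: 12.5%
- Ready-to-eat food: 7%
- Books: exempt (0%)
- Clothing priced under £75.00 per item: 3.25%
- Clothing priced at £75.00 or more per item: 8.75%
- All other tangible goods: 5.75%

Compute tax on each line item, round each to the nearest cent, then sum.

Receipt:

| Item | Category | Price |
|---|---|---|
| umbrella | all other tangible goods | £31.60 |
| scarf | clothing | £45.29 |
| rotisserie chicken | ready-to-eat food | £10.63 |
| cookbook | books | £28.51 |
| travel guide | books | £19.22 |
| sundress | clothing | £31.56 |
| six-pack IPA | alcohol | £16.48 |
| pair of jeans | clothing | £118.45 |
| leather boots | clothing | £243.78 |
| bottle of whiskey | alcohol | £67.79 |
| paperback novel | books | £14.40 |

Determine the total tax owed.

Umbrella £31.60: all other tangible goods → 5.75% → £1.82
Scarf £45.29: clothing, under £75.00 → 3.25% → £1.47
Rotisserie chicken £10.63: ready-to-eat food → 7% → £0.74
Cookbook £28.51: books → 0% → £0.00
Travel guide £19.22: books → 0% → £0.00
Sundress £31.56: clothing, under £75.00 → 3.25% → £1.03
Six-pack IPA £16.48: alcohol → 12.5% → £2.06
Pair of jeans £118.45: clothing, £75.00 or more → 8.75% → £10.36
Leather boots £243.78: clothing, £75.00 or more → 8.75% → £21.33
Bottle of whiskey £67.79: alcohol → 12.5% → £8.47
Paperback novel £14.40: books → 0% → £0.00
Total tax = £1.82 + £1.47 + £0.74 + £1.03 + £2.06 + £10.36 + £21.33 + £8.47 = £47.28

£47.28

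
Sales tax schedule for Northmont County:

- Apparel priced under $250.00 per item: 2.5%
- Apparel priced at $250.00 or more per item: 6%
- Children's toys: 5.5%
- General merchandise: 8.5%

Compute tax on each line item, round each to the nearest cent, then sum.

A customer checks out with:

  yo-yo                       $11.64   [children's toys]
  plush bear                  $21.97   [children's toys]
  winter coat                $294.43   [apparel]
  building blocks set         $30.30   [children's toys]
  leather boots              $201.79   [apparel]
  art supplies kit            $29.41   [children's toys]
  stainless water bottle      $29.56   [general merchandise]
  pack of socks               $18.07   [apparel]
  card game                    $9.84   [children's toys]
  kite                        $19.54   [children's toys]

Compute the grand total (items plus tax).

Yo-yo $11.64: children's toys → 5.5% → $0.64
Plush bear $21.97: children's toys → 5.5% → $1.21
Winter coat $294.43: apparel, $250.00 or more → 6% → $17.67
Building blocks set $30.30: children's toys → 5.5% → $1.67
Leather boots $201.79: apparel, under $250.00 → 2.5% → $5.04
Art supplies kit $29.41: children's toys → 5.5% → $1.62
Stainless water bottle $29.56: general merchandise → 8.5% → $2.51
Pack of socks $18.07: apparel, under $250.00 → 2.5% → $0.45
Card game $9.84: children's toys → 5.5% → $0.54
Kite $19.54: children's toys → 5.5% → $1.07
Subtotal = $666.55; tax = $32.42; total due = $698.97

$698.97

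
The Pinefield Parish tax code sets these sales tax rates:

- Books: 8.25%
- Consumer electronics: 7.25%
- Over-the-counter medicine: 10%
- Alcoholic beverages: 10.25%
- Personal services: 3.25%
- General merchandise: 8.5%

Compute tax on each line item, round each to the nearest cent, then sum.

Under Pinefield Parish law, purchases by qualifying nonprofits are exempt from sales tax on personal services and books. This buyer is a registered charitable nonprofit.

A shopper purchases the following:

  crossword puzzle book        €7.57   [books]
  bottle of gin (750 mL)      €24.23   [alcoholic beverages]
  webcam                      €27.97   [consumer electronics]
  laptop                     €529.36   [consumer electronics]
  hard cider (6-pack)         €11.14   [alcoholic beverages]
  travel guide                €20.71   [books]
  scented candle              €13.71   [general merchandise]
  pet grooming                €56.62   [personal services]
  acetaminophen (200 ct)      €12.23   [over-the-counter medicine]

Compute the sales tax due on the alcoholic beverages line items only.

€3.62

Bottle of gin (750 mL) €24.23: alcoholic beverages → 10.25% → €2.48
Hard cider (6-pack) €11.14: alcoholic beverages → 10.25% → €1.14
Tax on alcoholic beverages = €2.48 + €1.14 = €3.62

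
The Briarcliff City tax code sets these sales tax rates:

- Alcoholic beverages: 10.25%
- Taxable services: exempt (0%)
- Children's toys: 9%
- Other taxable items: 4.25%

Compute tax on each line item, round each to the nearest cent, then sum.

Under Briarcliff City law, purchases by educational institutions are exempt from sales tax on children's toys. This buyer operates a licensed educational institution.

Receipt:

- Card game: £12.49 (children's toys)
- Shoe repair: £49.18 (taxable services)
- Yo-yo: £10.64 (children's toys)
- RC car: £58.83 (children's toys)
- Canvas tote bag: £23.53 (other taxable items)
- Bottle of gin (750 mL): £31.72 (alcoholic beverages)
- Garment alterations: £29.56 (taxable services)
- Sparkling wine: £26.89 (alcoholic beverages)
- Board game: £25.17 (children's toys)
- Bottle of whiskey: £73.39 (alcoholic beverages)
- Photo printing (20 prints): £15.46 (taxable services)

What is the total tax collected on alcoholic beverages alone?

£13.53

Bottle of gin (750 mL) £31.72: alcoholic beverages → 10.25% → £3.25
Sparkling wine £26.89: alcoholic beverages → 10.25% → £2.76
Bottle of whiskey £73.39: alcoholic beverages → 10.25% → £7.52
Tax on alcoholic beverages = £3.25 + £2.76 + £7.52 = £13.53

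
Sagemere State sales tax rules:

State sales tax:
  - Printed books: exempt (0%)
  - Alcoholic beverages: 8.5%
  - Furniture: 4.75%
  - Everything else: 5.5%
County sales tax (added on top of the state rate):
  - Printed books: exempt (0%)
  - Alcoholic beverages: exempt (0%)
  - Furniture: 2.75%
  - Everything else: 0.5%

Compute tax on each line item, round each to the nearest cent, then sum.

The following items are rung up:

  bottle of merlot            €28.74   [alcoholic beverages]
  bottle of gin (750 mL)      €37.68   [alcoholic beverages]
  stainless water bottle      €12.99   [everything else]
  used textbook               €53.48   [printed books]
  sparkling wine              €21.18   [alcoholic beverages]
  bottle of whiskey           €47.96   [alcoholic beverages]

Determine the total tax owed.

Bottle of merlot €28.74: alcoholic beverages → 8.5% + 0% county = 8.5% → €2.44
Bottle of gin (750 mL) €37.68: alcoholic beverages → 8.5% + 0% county = 8.5% → €3.20
Stainless water bottle €12.99: everything else → 5.5% + 0.5% county = 6% → €0.78
Used textbook €53.48: printed books → 0% + 0% county = 0% → €0.00
Sparkling wine €21.18: alcoholic beverages → 8.5% + 0% county = 8.5% → €1.80
Bottle of whiskey €47.96: alcoholic beverages → 8.5% + 0% county = 8.5% → €4.08
Total tax = €2.44 + €3.20 + €0.78 + €1.80 + €4.08 = €12.30

€12.30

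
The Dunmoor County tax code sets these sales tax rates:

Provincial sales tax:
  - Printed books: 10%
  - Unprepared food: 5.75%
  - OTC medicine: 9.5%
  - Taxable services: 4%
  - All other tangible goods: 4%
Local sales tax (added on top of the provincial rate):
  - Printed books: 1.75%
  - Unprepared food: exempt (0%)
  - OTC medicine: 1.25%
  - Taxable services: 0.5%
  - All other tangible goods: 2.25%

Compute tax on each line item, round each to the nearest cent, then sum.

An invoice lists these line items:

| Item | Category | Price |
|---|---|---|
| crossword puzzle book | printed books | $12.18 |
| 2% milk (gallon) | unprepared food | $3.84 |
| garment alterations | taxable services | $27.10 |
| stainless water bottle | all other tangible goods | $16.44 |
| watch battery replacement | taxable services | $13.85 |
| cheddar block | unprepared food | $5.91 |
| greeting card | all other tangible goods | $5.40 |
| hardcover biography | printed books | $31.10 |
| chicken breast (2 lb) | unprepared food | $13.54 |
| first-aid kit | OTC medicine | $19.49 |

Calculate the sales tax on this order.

Crossword puzzle book $12.18: printed books → 10% + 1.75% local = 11.75% → $1.43
2% milk (gallon) $3.84: unprepared food → 5.75% + 0% local = 5.75% → $0.22
Garment alterations $27.10: taxable services → 4% + 0.5% local = 4.5% → $1.22
Stainless water bottle $16.44: all other tangible goods → 4% + 2.25% local = 6.25% → $1.03
Watch battery replacement $13.85: taxable services → 4% + 0.5% local = 4.5% → $0.62
Cheddar block $5.91: unprepared food → 5.75% + 0% local = 5.75% → $0.34
Greeting card $5.40: all other tangible goods → 4% + 2.25% local = 6.25% → $0.34
Hardcover biography $31.10: printed books → 10% + 1.75% local = 11.75% → $3.65
Chicken breast (2 lb) $13.54: unprepared food → 5.75% + 0% local = 5.75% → $0.78
First-aid kit $19.49: OTC medicine → 9.5% + 1.25% local = 10.75% → $2.10
Total tax = $1.43 + $0.22 + $1.22 + $1.03 + $0.62 + $0.34 + $0.34 + $3.65 + $0.78 + $2.10 = $11.73

$11.73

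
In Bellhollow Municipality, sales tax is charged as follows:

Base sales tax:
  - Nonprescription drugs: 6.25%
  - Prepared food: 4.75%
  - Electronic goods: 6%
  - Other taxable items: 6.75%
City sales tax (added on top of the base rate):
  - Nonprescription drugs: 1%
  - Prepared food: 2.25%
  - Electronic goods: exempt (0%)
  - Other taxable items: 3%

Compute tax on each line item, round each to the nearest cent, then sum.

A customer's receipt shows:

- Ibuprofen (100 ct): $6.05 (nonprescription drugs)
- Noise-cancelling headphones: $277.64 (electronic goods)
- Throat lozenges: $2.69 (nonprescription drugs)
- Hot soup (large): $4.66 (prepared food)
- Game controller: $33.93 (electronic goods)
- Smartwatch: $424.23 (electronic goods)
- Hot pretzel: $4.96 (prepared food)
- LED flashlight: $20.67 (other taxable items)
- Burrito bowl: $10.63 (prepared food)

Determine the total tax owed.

Ibuprofen (100 ct) $6.05: nonprescription drugs → 6.25% + 1% city = 7.25% → $0.44
Noise-cancelling headphones $277.64: electronic goods → 6% + 0% city = 6% → $16.66
Throat lozenges $2.69: nonprescription drugs → 6.25% + 1% city = 7.25% → $0.20
Hot soup (large) $4.66: prepared food → 4.75% + 2.25% city = 7% → $0.33
Game controller $33.93: electronic goods → 6% + 0% city = 6% → $2.04
Smartwatch $424.23: electronic goods → 6% + 0% city = 6% → $25.45
Hot pretzel $4.96: prepared food → 4.75% + 2.25% city = 7% → $0.35
LED flashlight $20.67: other taxable items → 6.75% + 3% city = 9.75% → $2.02
Burrito bowl $10.63: prepared food → 4.75% + 2.25% city = 7% → $0.74
Total tax = $0.44 + $16.66 + $0.20 + $0.33 + $2.04 + $25.45 + $0.35 + $2.02 + $0.74 = $48.23

$48.23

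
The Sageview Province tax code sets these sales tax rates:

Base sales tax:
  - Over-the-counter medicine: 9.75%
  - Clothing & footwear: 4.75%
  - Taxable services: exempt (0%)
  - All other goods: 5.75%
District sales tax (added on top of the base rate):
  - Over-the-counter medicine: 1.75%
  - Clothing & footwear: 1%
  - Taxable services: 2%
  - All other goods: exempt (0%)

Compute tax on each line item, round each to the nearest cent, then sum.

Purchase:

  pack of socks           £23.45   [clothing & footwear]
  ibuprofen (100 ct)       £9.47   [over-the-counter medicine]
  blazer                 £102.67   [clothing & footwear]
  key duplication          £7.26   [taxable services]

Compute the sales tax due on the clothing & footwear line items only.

Pack of socks £23.45: clothing & footwear → 4.75% + 1% district = 5.75% → £1.35
Blazer £102.67: clothing & footwear → 4.75% + 1% district = 5.75% → £5.90
Tax on clothing & footwear = £1.35 + £5.90 = £7.25

£7.25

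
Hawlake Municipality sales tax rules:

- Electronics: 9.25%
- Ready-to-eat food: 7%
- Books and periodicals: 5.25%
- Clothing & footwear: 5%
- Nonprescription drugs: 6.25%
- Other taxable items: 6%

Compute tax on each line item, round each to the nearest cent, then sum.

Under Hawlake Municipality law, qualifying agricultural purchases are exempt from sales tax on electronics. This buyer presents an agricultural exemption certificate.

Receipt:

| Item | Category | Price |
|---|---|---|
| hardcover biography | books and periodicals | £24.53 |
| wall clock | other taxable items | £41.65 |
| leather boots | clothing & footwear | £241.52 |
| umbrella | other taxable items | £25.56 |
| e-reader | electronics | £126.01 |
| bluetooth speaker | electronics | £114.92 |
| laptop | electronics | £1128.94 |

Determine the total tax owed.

£17.40

Hardcover biography £24.53: books and periodicals → 5.25% → £1.29
Wall clock £41.65: other taxable items → 6% → £2.50
Leather boots £241.52: clothing & footwear → 5% → £12.08
Umbrella £25.56: other taxable items → 6% → £1.53
E-reader £126.01: electronics, buyer-exempt → 0% → £0.00
Bluetooth speaker £114.92: electronics, buyer-exempt → 0% → £0.00
Laptop £1128.94: electronics, buyer-exempt → 0% → £0.00
Total tax = £1.29 + £2.50 + £12.08 + £1.53 = £17.40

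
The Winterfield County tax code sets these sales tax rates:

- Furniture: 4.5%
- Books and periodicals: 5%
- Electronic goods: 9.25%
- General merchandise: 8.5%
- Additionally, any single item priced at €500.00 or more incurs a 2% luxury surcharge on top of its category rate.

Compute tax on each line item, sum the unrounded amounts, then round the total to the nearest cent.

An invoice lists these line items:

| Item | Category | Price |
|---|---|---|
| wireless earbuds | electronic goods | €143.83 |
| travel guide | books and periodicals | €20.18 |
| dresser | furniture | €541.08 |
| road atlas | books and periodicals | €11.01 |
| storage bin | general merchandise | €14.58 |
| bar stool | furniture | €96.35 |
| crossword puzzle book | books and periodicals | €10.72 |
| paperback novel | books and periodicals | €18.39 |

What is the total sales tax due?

€57.06

Wireless earbuds €143.83: electronic goods → 9.25% → €13.304275
Travel guide €20.18: books and periodicals → 5% → €1.009
Dresser €541.08: furniture → 4.5% + 2% surcharge = 6.5% → €35.1702
Road atlas €11.01: books and periodicals → 5% → €0.5505
Storage bin €14.58: general merchandise → 8.5% → €1.2393
Bar stool €96.35: furniture → 4.5% → €4.33575
Crossword puzzle book €10.72: books and periodicals → 5% → €0.536
Paperback novel €18.39: books and periodicals → 5% → €0.9195
Unrounded tax sum = €57.064525 → €57.06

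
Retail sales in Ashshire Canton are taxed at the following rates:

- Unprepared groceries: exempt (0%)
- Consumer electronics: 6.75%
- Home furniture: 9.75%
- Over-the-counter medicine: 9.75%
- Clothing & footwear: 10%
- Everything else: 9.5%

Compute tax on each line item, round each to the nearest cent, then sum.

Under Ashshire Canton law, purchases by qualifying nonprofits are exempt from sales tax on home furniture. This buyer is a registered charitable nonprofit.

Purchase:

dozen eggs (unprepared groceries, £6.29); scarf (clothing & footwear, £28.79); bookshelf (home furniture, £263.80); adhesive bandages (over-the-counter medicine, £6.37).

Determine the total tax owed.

£3.50

Dozen eggs £6.29: unprepared groceries → 0% → £0.00
Scarf £28.79: clothing & footwear → 10% → £2.88
Bookshelf £263.80: home furniture, buyer-exempt → 0% → £0.00
Adhesive bandages £6.37: over-the-counter medicine → 9.75% → £0.62
Total tax = £2.88 + £0.62 = £3.50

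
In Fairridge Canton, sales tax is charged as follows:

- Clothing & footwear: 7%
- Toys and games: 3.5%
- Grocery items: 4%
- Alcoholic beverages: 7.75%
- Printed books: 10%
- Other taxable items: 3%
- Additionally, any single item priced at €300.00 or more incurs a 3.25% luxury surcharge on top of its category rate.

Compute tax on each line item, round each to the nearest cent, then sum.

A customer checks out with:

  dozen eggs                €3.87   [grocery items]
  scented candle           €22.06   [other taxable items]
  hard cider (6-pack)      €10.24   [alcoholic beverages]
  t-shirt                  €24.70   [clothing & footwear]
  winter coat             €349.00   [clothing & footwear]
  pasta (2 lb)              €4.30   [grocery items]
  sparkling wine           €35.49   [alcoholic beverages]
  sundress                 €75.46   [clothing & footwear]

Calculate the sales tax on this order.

Dozen eggs €3.87: grocery items → 4% → €0.15
Scented candle €22.06: other taxable items → 3% → €0.66
Hard cider (6-pack) €10.24: alcoholic beverages → 7.75% → €0.79
T-shirt €24.70: clothing & footwear → 7% → €1.73
Winter coat €349.00: clothing & footwear → 7% + 3.25% surcharge = 10.25% → €35.77
Pasta (2 lb) €4.30: grocery items → 4% → €0.17
Sparkling wine €35.49: alcoholic beverages → 7.75% → €2.75
Sundress €75.46: clothing & footwear → 7% → €5.28
Total tax = €0.15 + €0.66 + €0.79 + €1.73 + €35.77 + €0.17 + €2.75 + €5.28 = €47.30

€47.30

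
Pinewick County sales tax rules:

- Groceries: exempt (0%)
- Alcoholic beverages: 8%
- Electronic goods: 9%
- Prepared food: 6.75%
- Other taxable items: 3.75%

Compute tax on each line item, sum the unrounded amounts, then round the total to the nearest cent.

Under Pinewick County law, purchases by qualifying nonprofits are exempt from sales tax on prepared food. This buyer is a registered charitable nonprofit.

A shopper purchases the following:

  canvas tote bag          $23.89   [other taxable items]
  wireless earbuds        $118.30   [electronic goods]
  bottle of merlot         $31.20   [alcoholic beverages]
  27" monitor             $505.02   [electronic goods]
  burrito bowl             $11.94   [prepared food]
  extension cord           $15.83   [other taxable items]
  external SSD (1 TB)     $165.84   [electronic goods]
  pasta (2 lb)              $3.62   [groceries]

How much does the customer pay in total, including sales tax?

Canvas tote bag $23.89: other taxable items → 3.75% → $0.895875
Wireless earbuds $118.30: electronic goods → 9% → $10.647
Bottle of merlot $31.20: alcoholic beverages → 8% → $2.496
27" monitor $505.02: electronic goods → 9% → $45.4518
Burrito bowl $11.94: prepared food, buyer-exempt → 0% → $0.00
Extension cord $15.83: other taxable items → 3.75% → $0.593625
External SSD (1 TB) $165.84: electronic goods → 9% → $14.9256
Pasta (2 lb) $3.62: groceries → 0% → $0.00
Subtotal = $875.64; unrounded tax = $75.0099 → $75.01; total due = $950.65

$950.65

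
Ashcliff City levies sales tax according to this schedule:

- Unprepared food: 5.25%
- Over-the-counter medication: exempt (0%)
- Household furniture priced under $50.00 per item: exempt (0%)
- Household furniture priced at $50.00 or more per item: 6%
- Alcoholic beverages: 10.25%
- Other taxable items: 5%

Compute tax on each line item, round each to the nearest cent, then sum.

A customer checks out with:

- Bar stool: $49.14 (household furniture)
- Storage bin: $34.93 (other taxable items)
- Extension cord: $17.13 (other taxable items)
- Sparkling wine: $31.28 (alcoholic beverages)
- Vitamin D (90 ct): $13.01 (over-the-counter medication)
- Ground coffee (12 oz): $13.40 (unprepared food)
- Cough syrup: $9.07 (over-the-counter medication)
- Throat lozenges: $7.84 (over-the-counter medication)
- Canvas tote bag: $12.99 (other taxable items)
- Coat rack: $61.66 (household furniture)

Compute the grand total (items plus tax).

Bar stool $49.14: household furniture, under $50.00 → 0% → $0.00
Storage bin $34.93: other taxable items → 5% → $1.75
Extension cord $17.13: other taxable items → 5% → $0.86
Sparkling wine $31.28: alcoholic beverages → 10.25% → $3.21
Vitamin D (90 ct) $13.01: over-the-counter medication → 0% → $0.00
Ground coffee (12 oz) $13.40: unprepared food → 5.25% → $0.70
Cough syrup $9.07: over-the-counter medication → 0% → $0.00
Throat lozenges $7.84: over-the-counter medication → 0% → $0.00
Canvas tote bag $12.99: other taxable items → 5% → $0.65
Coat rack $61.66: household furniture, $50.00 or more → 6% → $3.70
Subtotal = $250.45; tax = $10.87; total due = $261.32

$261.32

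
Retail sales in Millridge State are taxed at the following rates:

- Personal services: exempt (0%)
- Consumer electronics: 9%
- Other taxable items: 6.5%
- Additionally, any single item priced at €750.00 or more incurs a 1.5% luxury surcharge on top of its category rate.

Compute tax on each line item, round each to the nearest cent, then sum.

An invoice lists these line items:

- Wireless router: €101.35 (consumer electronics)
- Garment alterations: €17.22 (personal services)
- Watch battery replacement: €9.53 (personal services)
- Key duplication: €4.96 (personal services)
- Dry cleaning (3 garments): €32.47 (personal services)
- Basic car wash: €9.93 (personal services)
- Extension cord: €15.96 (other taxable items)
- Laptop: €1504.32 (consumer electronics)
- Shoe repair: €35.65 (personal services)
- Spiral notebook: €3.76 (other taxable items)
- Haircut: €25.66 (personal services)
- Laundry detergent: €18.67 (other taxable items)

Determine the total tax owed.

€169.56

Wireless router €101.35: consumer electronics → 9% → €9.12
Garment alterations €17.22: personal services → 0% → €0.00
Watch battery replacement €9.53: personal services → 0% → €0.00
Key duplication €4.96: personal services → 0% → €0.00
Dry cleaning (3 garments) €32.47: personal services → 0% → €0.00
Basic car wash €9.93: personal services → 0% → €0.00
Extension cord €15.96: other taxable items → 6.5% → €1.04
Laptop €1504.32: consumer electronics → 9% + 1.5% surcharge = 10.5% → €157.95
Shoe repair €35.65: personal services → 0% → €0.00
Spiral notebook €3.76: other taxable items → 6.5% → €0.24
Haircut €25.66: personal services → 0% → €0.00
Laundry detergent €18.67: other taxable items → 6.5% → €1.21
Total tax = €9.12 + €1.04 + €157.95 + €0.24 + €1.21 = €169.56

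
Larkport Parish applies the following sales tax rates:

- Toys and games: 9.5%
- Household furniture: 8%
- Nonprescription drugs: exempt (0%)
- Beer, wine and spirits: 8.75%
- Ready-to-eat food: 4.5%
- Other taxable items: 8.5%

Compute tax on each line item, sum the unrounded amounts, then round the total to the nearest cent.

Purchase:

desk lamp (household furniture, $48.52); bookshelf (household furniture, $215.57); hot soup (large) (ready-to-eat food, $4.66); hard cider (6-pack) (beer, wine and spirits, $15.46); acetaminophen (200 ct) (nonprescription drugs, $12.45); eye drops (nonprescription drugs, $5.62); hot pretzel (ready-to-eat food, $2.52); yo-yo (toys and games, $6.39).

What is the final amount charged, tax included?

$334.60

Desk lamp $48.52: household furniture → 8% → $3.8816
Bookshelf $215.57: household furniture → 8% → $17.2456
Hot soup (large) $4.66: ready-to-eat food → 4.5% → $0.2097
Hard cider (6-pack) $15.46: beer, wine and spirits → 8.75% → $1.35275
Acetaminophen (200 ct) $12.45: nonprescription drugs → 0% → $0.00
Eye drops $5.62: nonprescription drugs → 0% → $0.00
Hot pretzel $2.52: ready-to-eat food → 4.5% → $0.1134
Yo-yo $6.39: toys and games → 9.5% → $0.60705
Subtotal = $311.19; unrounded tax = $23.4101 → $23.41; total due = $334.60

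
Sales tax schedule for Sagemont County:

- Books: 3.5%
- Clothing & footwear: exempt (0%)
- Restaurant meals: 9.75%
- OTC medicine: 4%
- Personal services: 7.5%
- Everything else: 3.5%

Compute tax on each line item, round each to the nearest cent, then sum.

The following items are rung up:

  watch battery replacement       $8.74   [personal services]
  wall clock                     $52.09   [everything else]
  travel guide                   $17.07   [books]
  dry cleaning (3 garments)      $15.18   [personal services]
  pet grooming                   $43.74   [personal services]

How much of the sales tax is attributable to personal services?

Watch battery replacement $8.74: personal services → 7.5% → $0.66
Dry cleaning (3 garments) $15.18: personal services → 7.5% → $1.14
Pet grooming $43.74: personal services → 7.5% → $3.28
Tax on personal services = $0.66 + $1.14 + $3.28 = $5.08

$5.08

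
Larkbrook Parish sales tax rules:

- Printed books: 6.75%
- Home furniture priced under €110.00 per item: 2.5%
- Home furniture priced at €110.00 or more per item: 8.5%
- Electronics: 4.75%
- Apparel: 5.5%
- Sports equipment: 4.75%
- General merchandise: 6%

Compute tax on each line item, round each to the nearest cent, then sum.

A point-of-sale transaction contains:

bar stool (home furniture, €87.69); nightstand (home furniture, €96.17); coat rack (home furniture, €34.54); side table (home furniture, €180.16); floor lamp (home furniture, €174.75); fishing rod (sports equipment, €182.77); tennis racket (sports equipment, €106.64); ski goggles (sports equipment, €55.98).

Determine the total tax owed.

Bar stool €87.69: home furniture, under €110.00 → 2.5% → €2.19
Nightstand €96.17: home furniture, under €110.00 → 2.5% → €2.40
Coat rack €34.54: home furniture, under €110.00 → 2.5% → €0.86
Side table €180.16: home furniture, €110.00 or more → 8.5% → €15.31
Floor lamp €174.75: home furniture, €110.00 or more → 8.5% → €14.85
Fishing rod €182.77: sports equipment → 4.75% → €8.68
Tennis racket €106.64: sports equipment → 4.75% → €5.07
Ski goggles €55.98: sports equipment → 4.75% → €2.66
Total tax = €2.19 + €2.40 + €0.86 + €15.31 + €14.85 + €8.68 + €5.07 + €2.66 = €52.02

€52.02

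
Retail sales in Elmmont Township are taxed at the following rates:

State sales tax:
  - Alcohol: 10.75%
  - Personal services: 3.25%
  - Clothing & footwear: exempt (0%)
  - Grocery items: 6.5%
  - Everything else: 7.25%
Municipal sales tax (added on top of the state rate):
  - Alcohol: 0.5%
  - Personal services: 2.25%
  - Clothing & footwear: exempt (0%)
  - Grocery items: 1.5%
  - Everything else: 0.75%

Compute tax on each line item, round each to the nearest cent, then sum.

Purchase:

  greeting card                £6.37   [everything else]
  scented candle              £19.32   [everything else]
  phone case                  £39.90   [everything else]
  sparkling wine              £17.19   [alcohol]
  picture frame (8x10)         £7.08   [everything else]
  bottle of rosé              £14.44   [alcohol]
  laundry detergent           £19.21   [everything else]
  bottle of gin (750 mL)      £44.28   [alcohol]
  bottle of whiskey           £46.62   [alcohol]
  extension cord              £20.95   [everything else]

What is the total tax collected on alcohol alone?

Sparkling wine £17.19: alcohol → 10.75% + 0.5% municipal = 11.25% → £1.93
Bottle of rosé £14.44: alcohol → 10.75% + 0.5% municipal = 11.25% → £1.62
Bottle of gin (750 mL) £44.28: alcohol → 10.75% + 0.5% municipal = 11.25% → £4.98
Bottle of whiskey £46.62: alcohol → 10.75% + 0.5% municipal = 11.25% → £5.24
Tax on alcohol = £1.93 + £1.62 + £4.98 + £5.24 = £13.77

£13.77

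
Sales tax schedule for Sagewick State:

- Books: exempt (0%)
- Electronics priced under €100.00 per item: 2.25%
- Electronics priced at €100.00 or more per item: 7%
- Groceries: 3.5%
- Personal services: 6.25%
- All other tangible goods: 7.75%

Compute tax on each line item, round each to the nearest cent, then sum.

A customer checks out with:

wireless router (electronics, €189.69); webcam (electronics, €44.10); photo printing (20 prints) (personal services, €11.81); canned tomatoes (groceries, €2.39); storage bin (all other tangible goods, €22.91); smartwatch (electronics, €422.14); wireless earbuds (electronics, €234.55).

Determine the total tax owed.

Wireless router €189.69: electronics, €100.00 or more → 7% → €13.28
Webcam €44.10: electronics, under €100.00 → 2.25% → €0.99
Photo printing (20 prints) €11.81: personal services → 6.25% → €0.74
Canned tomatoes €2.39: groceries → 3.5% → €0.08
Storage bin €22.91: all other tangible goods → 7.75% → €1.78
Smartwatch €422.14: electronics, €100.00 or more → 7% → €29.55
Wireless earbuds €234.55: electronics, €100.00 or more → 7% → €16.42
Total tax = €13.28 + €0.99 + €0.74 + €0.08 + €1.78 + €29.55 + €16.42 = €62.84

€62.84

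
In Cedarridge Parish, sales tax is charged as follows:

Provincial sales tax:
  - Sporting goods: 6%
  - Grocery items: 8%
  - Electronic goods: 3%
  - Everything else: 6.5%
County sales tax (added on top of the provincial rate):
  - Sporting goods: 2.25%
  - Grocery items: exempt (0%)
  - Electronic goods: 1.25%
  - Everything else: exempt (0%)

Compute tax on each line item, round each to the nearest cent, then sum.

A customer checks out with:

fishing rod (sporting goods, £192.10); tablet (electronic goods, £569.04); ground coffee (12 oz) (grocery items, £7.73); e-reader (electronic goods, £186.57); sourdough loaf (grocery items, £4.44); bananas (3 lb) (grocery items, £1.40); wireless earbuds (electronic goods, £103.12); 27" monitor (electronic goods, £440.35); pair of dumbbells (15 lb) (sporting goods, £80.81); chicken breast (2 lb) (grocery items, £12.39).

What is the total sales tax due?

£79.80

Fishing rod £192.10: sporting goods → 6% + 2.25% county = 8.25% → £15.85
Tablet £569.04: electronic goods → 3% + 1.25% county = 4.25% → £24.18
Ground coffee (12 oz) £7.73: grocery items → 8% + 0% county = 8% → £0.62
E-reader £186.57: electronic goods → 3% + 1.25% county = 4.25% → £7.93
Sourdough loaf £4.44: grocery items → 8% + 0% county = 8% → £0.36
Bananas (3 lb) £1.40: grocery items → 8% + 0% county = 8% → £0.11
Wireless earbuds £103.12: electronic goods → 3% + 1.25% county = 4.25% → £4.38
27" monitor £440.35: electronic goods → 3% + 1.25% county = 4.25% → £18.71
Pair of dumbbells (15 lb) £80.81: sporting goods → 6% + 2.25% county = 8.25% → £6.67
Chicken breast (2 lb) £12.39: grocery items → 8% + 0% county = 8% → £0.99
Total tax = £15.85 + £24.18 + £0.62 + £7.93 + £0.36 + £0.11 + £4.38 + £18.71 + £6.67 + £0.99 = £79.80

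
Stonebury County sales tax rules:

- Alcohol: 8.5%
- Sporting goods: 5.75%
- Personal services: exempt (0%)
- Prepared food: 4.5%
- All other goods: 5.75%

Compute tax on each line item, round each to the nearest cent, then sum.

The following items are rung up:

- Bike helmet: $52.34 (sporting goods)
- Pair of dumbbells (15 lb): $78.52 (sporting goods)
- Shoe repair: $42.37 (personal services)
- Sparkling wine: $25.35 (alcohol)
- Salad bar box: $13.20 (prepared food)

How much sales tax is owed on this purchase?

Bike helmet $52.34: sporting goods → 5.75% → $3.01
Pair of dumbbells (15 lb) $78.52: sporting goods → 5.75% → $4.51
Shoe repair $42.37: personal services → 0% → $0.00
Sparkling wine $25.35: alcohol → 8.5% → $2.15
Salad bar box $13.20: prepared food → 4.5% → $0.59
Total tax = $3.01 + $4.51 + $2.15 + $0.59 = $10.26

$10.26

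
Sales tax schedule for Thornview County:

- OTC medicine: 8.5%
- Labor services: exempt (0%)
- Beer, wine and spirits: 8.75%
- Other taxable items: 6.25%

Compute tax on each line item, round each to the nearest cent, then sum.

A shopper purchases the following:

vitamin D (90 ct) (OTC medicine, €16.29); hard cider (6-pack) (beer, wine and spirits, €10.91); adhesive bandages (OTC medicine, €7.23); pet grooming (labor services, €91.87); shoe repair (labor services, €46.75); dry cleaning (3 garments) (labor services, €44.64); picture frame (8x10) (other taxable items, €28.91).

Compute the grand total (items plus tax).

€251.35

Vitamin D (90 ct) €16.29: OTC medicine → 8.5% → €1.38
Hard cider (6-pack) €10.91: beer, wine and spirits → 8.75% → €0.95
Adhesive bandages €7.23: OTC medicine → 8.5% → €0.61
Pet grooming €91.87: labor services → 0% → €0.00
Shoe repair €46.75: labor services → 0% → €0.00
Dry cleaning (3 garments) €44.64: labor services → 0% → €0.00
Picture frame (8x10) €28.91: other taxable items → 6.25% → €1.81
Subtotal = €246.60; tax = €4.75; total due = €251.35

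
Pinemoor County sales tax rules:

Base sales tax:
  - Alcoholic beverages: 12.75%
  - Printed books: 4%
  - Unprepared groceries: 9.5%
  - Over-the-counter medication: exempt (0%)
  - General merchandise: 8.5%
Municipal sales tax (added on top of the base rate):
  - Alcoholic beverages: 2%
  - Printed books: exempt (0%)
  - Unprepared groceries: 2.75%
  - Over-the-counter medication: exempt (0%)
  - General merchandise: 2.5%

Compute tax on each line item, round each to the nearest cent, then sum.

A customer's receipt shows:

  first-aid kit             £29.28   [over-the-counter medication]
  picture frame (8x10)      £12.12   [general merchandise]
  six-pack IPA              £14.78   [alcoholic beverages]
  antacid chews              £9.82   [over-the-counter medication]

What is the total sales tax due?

First-aid kit £29.28: over-the-counter medication → 0% + 0% municipal = 0% → £0.00
Picture frame (8x10) £12.12: general merchandise → 8.5% + 2.5% municipal = 11% → £1.33
Six-pack IPA £14.78: alcoholic beverages → 12.75% + 2% municipal = 14.75% → £2.18
Antacid chews £9.82: over-the-counter medication → 0% + 0% municipal = 0% → £0.00
Total tax = £1.33 + £2.18 = £3.51

£3.51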